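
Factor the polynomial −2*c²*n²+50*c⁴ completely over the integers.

Factor out 2*c², leaving 25*c²−n², which is a difference of two squares.

2*c²*(5*c+n)*(5*c−n)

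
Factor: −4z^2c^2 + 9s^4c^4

Factor out c^2 first: what remains is −4z^2 + 9s^4c^2.
Recognize a difference of squares with the parts 3s^2c and 2z.

−c^2(2z − 3s^2c)(2z + 3s^2c)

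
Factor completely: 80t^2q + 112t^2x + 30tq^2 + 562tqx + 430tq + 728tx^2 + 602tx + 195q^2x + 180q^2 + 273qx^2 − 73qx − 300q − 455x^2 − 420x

Group: 2t(40tq + 56tx + 15q^2 + 21qx − 25q − 35x) + (13x + 12)(40tq + 56tx + 15q^2 + 21qx − 25q − 35x); both groups contain (40tq + 56tx + 15q^2 + 21qx − 25q − 35x), so (2t + 13x + 12) is a factor with cofactor 40tq + 56tx + 15q^2 + 21qx − 25q − 35x.
The cofactor groups again: 40tq + 56tx + 15q^2 + 21qx − 25q − 35x = 5q(8t + 3q − 5) + 7x(8t + 3q − 5); both groups contain (8t + 3q − 5), giving (5q + 7x)(8t + 3q − 5).

(2t + 13x + 12)(8t + 3q − 5)(5q + 7x)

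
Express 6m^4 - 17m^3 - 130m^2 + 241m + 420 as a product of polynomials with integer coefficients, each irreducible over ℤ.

By the rational root theorem, m = -4 is a root, so (m + 4) is a factor; dividing leaves 6m^3 - 41m^2 + 34m + 105.
Then m = 5 is a root, so (m - 5) divides it; the quotient is 6m^2 - 11m - 21.
The remaining quadratic factors as (m - 3)(6m + 7).

(6m + 7)(m + 4)(m - 3)(m - 5)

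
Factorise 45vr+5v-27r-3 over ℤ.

(5v-3)(9r+1)

Group as (45vr+5v) + (-27r-3) = 5v(9r+1) - 3(9r+1).
Both groups share the factor (9r+1).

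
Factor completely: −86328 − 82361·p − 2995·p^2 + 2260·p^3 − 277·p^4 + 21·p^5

(3·p + 11)·(7·p + 8)·(p − 9)·(p^2 − 9·p + 109)

Testing divisors of the constant over divisors of the leading coefficient, p = 9 is a root, giving the factor (p − 9) and quotient 21·p^4 − 88·p^3 + 1468·p^2 + 10217·p + 9592.
Next, p = −11/3 is a root, so (3·p + 11) is a factor; dividing leaves 7·p^3 − 55·p^2 + 691·p + 872.
Then p = −8/7 is a root, so (7·p + 8) is a factor; dividing leaves p^2 − 9·p + 109.
The quadratic p^2 − 9·p + 109 has discriminant −355 < 0 and is irreducible over ℤ.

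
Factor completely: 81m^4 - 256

(3m)⁴ − (4)⁴ = ((3m)² − (4)²)((3m)² + (4)²); the first factor splits again, the second (9m^2 + 16) is irreducible.

(3m + 4)(3m - 4)(9m^2 + 16)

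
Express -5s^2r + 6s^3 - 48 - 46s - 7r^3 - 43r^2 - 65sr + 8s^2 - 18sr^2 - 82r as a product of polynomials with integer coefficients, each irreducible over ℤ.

(3s - 7r - 8)(2s + r + 2)(s + r + 3)

Group: 2s(3s^2 - 4sr + s - 7r^2 - 29r - 24) + (r + 2)(3s^2 - 4sr + s - 7r^2 - 29r - 24); both groups contain (3s^2 - 4sr + s - 7r^2 - 29r - 24), so (2s + r + 2) is a factor with cofactor 3s^2 - 4sr + s - 7r^2 - 29r - 24.
The cofactor groups again: 3s^2 - 4sr + s - 7r^2 - 29r - 24 = s(3s - 7r - 8) + (r + 3)(3s - 7r - 8); both groups contain (3s - 7r - 8), giving (s + r + 3)(3s - 7r - 8).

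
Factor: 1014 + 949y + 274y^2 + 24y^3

Among the possible rational roots, y = −13/6 is a root, so (6y + 13) is a factor; dividing leaves 4y^2 + 37y + 78.
The remaining quadratic factors as (4y + 13)(y + 6).

(4y + 13)(6y + 13)(y + 6)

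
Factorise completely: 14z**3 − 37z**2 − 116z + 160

(2z + 5)(7z − 8)(z − 4)

Testing divisors of the constant over divisors of the leading coefficient, z = 4 is a root, so (z − 4) divides it; the quotient is 14z**2 + 19z − 40.
The remaining quadratic factors as (7z − 8)(2z + 5).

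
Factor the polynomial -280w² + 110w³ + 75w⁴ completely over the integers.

Pull out the common factor 5w², then factor the remaining trinomial.

5w²(3w - 4)(5w + 14)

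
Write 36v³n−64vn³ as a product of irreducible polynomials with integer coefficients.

4nv(3v−4n)(3v+4n)

Pull out the common factor 4vn; 9v²−16n² is a difference of squares.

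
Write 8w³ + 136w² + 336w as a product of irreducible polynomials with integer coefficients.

8w(w + 14)(w + 3)

Pull out the common factor 8w, then factor the remaining trinomial.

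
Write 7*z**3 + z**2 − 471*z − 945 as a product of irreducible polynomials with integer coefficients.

By the rational root theorem, z = −7 is a root, so (z + 7) is a factor; dividing leaves 7*z**2 − 48*z − 135.
The remaining quadratic factors as (7*z + 15)(z − 9).

(7*z + 15)*(z + 7)*(z − 9)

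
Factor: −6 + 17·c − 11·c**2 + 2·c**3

By the rational root theorem, c = 2 is a root, so (c − 2) divides it; the quotient is 2·c**2 − 7·c + 3.
The remaining quadratic factors as (c − 3)(2·c − 1).

(2·c − 1)·(c − 2)·(c − 3)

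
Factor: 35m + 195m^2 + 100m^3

Pull out the common factor 5m, then factor the remaining trinomial.

5m(4m + 7)(5m + 1)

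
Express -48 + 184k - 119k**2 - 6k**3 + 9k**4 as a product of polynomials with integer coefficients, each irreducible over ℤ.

(3k - 1)(3k - 4)(k + 4)(k - 3)

Among the possible rational roots, k = -4 is a root, so (k + 4) divides it; the quotient is 9k**3 - 42k**2 + 49k - 12.
Then k = 1/3 is a root, so (3k - 1) is a factor; dividing leaves 3k**2 - 13k + 12.
The remaining quadratic factors as (3k - 4)(k - 3).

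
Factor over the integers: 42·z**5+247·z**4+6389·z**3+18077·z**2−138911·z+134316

By the rational root theorem, z = 9/7 is a root, giving the factor (7·z−9) and quotient 6·z**4+43·z**3+968·z**2+3827·z−14924.
Next, z = 7/3 is a root, so (3·z−7) divides it; the quotient is 2·z**3+19·z**2+367·z+2132.
Next, z = −13/2 is a root, so (2·z+13) is a factor; dividing leaves z**2+3·z+164.
The quadratic z**2+3·z+164 has discriminant −647 < 0 and is irreducible over ℤ.

(2·z+13)·(3·z−7)·(7·z−9)·(z**2+3·z+164)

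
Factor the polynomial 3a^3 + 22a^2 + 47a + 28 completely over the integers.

(3a + 7)(a + 1)(a + 4)

Testing divisors of the constant over divisors of the leading coefficient, a = -1 is a root, giving the factor (a + 1) and quotient 3a^2 + 19a + 28.
The remaining quadratic factors as (3a + 7)(a + 4).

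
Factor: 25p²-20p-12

(5p+2)(5p-6)

Need a pair with product 25·(-12) = -300 and sum -20: that's -30 and 10.
Split the middle term: 25p²-30p + 10p-12 = 5p(5p-6) + 2(5p-6).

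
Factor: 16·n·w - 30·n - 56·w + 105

Group as (16·n·w - 30·n) + (-56·w + 105) = 2·n·(8·w - 15) - 7·(8·w - 15).
Both groups share the factor (8·w - 15).

(2·n - 7)·(8·w - 15)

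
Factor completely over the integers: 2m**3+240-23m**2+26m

(2m+5)(m-6)(m-8)

Testing divisors of the constant over divisors of the leading coefficient, m = 8 is a root, so (m-8) is a factor; dividing leaves 2m**2-7m-30.
The remaining quadratic factors as (2m+5)(m-6).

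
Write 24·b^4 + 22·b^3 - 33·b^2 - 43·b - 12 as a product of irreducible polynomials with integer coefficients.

Trying the rational-root candidates, b = -3/4 is a root, so (4·b + 3) is a factor; dividing leaves 6·b^3 + b^2 - 9·b - 4.
Continuing, b = 4/3 is a root, so (3·b - 4) is a factor; dividing leaves 2·b^2 + 3·b + 1.
The remaining quadratic factors as (2·b + 1)(b + 1).

(2·b + 1)·(3·b - 4)·(4·b + 3)·(b + 1)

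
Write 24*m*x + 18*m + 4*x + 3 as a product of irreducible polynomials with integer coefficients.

(4*x + 3)*(6*m + 1)

Group as (24*m*x + 18*m) + (4*x + 3) = 6*m*(4*x + 3) + (4*x + 3).
Both groups share the factor (4*x + 3).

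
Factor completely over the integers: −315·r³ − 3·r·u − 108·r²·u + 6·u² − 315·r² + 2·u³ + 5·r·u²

−(15·r − 2·u)·(3·r + u + 3)·(7·r + u)

Group: 7·r·(−45·r² − 9·r·u − 45·r + 2·u² + 6·u) + u·(−45·r² − 9·r·u − 45·r + 2·u² + 6·u); both groups contain (−45·r² − 9·r·u − 45·r + 2·u² + 6·u), so (7·r + u) is a factor with cofactor −45·r² − 9·r·u − 45·r + 2·u² + 6·u.
The cofactor groups again: −45·r² − 9·r·u − 45·r + 2·u² + 6·u = −15·r·(3·r + u + 3) + 2·u·(3·r + u + 3); both groups contain (3·r + u + 3), giving −(15·r − 2·u)·(3·r + u + 3).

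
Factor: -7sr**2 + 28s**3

Factor out 7s, leaving 4s**2 - r**2, which is a difference of two squares.

7s(2s - r)(2s + r)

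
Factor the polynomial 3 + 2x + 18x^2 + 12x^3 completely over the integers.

Group as (12x^3 + 2x) + (18x^2 + 3) = 2x(6x^2 + 1) + 3(6x^2 + 1).
Both groups share the factor (6x^2 + 1).

(2x + 3)(6x^2 + 1)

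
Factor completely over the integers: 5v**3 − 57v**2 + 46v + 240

(5v + 8)(v − 10)(v − 3)

Trying the rational-root candidates, v = 3 is a root, so (v − 3) divides it; the quotient is 5v**2 − 42v − 80.
The remaining quadratic factors as (5v + 8)(v − 10).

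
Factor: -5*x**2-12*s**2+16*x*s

-(x-2*s)*(5*x-6*s)

Group: -x*(5*x-6*s) + 2*s*(5*x-6*s); both groups contain (5*x-6*s).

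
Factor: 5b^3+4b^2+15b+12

Group as (5b^3+15b) + (4b^2+12) = 5b(b^2+3) + 4(b^2+3).
Both groups share the factor (b^2+3).

(5b+4)(b^2+3)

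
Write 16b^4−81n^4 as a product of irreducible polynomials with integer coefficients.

Difference of squares twice: with A = 2b and B = 3n, A⁴ − B⁴ = (A² − B²)(A² + B²), and A² − B² factors again.

(2b+3n)(2b−3n)(4b^2+9n^2)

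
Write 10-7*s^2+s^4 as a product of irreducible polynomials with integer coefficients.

(s^2-2)*(s^2-5)

Substitute u = s^2 to get a quadratic in u, then factor.
s^2-2 is irreducible over ℤ (2 is not a perfect square).
s^2-5 is irreducible over ℤ (5 is not a perfect square).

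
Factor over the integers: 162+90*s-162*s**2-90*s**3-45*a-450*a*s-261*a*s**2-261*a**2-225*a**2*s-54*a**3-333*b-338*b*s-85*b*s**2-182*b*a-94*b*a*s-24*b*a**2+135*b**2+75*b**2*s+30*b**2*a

Group: 5*b*(6*b*a+15*b*s+27*b+6*a**2+19*a*s+23*a+10*s**2+8*s-18) + (-9*a-9*s-9)*(6*b*a+15*b*s+27*b+6*a**2+19*a*s+23*a+10*s**2+8*s-18); both groups contain (6*b*a+15*b*s+27*b+6*a**2+19*a*s+23*a+10*s**2+8*s-18), so (5*b-9*a-9*s-9) is a factor with cofactor 6*b*a+15*b*s+27*b+6*a**2+19*a*s+23*a+10*s**2+8*s-18.
The cofactor groups again: 6*b*a+15*b*s+27*b+6*a**2+19*a*s+23*a+10*s**2+8*s-18 = 2*a*(3*b+3*a+2*s-2) + (5*s+9)*(3*b+3*a+2*s-2); both groups contain (3*b+3*a+2*s-2), giving (2*a+5*s+9)*(3*b+3*a+2*s-2).

(5*b-9*a-9*s-9)*(2*a+5*s+9)*(3*b+3*a+2*s-2)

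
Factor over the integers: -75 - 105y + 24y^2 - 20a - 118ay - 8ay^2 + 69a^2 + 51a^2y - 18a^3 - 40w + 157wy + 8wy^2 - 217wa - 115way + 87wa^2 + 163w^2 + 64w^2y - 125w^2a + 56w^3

Group: 8w(7w^2 - 13wa + wy + 16w + 6a^2 - ay - 13a + 3y - 15) + (-3a + 8y + 5)(7w^2 - 13wa + wy + 16w + 6a^2 - ay - 13a + 3y - 15); both groups contain (7w^2 - 13wa + wy + 16w + 6a^2 - ay - 13a + 3y - 15), so (8w - 3a + 8y + 5) is a factor with cofactor 7w^2 - 13wa + wy + 16w + 6a^2 - ay - 13a + 3y - 15.
The cofactor groups again: 7w^2 - 13wa + wy + 16w + 6a^2 - ay - 13a + 3y - 15 = w(7w - 6a + y - 5) + (-a + 3)(7w - 6a + y - 5); both groups contain (7w - 6a + y - 5), giving (w - a + 3)(7w - 6a + y - 5).

(8w - 3a + 8y + 5)(7w - 6a + y - 5)(w - a + 3)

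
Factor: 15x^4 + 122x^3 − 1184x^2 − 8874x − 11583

Trying the rational-root candidates, x = −13/3 is a root, so (3x + 13) is a factor; dividing leaves 5x^3 + 19x^2 − 477x − 891.
Next, x = −11 is a root, so (x + 11) is a factor; dividing leaves 5x^2 − 36x − 81.
The remaining quadratic factors as (x − 9)(5x + 9).

(3x + 13)(5x + 9)(x + 11)(x − 9)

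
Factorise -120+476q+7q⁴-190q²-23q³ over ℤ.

(7q-2)(q+5)(q-2)(q-6)

Trying the rational-root candidates, q = 2/7 is a root, so (7q-2) is a factor; dividing leaves q³-3q²-28q+60.
Next, q = -5 is a root, giving the factor (q+5) and quotient q²-8q+12.
The remaining quadratic factors as (q-6)(q-2).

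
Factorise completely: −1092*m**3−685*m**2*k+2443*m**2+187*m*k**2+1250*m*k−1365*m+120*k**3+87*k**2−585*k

Group: 12*m*(−91*m**2−95*m*k+105*m−24*k**2+45*k) + (−5*k−13)*(−91*m**2−95*m*k+105*m−24*k**2+45*k); both groups contain (−91*m**2−95*m*k+105*m−24*k**2+45*k), so (12*m−5*k−13) is a factor with cofactor −91*m**2−95*m*k+105*m−24*k**2+45*k.
The cofactor groups again: −91*m**2−95*m*k+105*m−24*k**2+45*k = −13*m*(7*m+3*k) + (−8*k+15)*(7*m+3*k); both groups contain (7*m+3*k), giving −(13*m+8*k−15)*(7*m+3*k).

−(12*m−5*k−13)*(7*m+3*k)*(13*m+8*k−15)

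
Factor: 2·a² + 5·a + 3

Need a pair with product 2·3 = 6 and sum 5: that's 2 and 3.
Split the middle term: 2·a² + 2·a + 3·a + 3 = 2·a·(a + 1) + 3·(a + 1).

(2·a + 3)·(a + 1)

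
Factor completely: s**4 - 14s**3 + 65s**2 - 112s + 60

Testing divisors of the constant over divisors of the leading coefficient, s = 1 is a root, so (s - 1) divides it; the quotient is s**3 - 13s**2 + 52s - 60.
Continuing, s = 2 is a root, so (s - 2) is a factor; dividing leaves s**2 - 11s + 30.
The remaining quadratic factors as (s - 5)(s - 6).

(s - 1)(s - 2)(s - 5)(s - 6)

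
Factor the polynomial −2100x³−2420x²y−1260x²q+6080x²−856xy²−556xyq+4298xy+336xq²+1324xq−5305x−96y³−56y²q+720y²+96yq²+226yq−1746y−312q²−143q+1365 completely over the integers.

Group: 10x(−210x²−116xy+42xq+293x−16y²+12yq+80y−39q−91) + (6y+8q−15)(−210x²−116xy+42xq+293x−16y²+12yq+80y−39q−91); both groups contain (−210x²−116xy+42xq+293x−16y²+12yq+80y−39q−91), so (10x+6y+8q−15) is a factor with cofactor −210x²−116xy+42xq+293x−16y²+12yq+80y−39q−91.
The cofactor groups again: −210x²−116xy+42xq+293x−16y²+12yq+80y−39q−91 = −15x(14x+4y−13) + (−4y+3q+7)(14x+4y−13); both groups contain (14x+4y−13), giving −(15x+4y−3q−7)(14x+4y−13).

−(15x+4y−3q−7)(14x+4y−13)(10x+6y+8q−15)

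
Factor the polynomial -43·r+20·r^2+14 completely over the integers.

(4·r-7)·(5·r-2)

Need a pair with product 20·14 = 280 and sum -43: that's -8 and -35.
Split the middle term: 20·r^2-8·r - 35·r+14 = 4·r·(5·r-2) - 7·(5·r-2).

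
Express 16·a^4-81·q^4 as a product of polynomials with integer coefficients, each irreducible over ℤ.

(2·a)⁴ − (3·q)⁴ = ((2·a)² − (3·q)²)((2·a)² + (3·q)²); the first factor splits again, the second (4·a^2+9·q^2) is irreducible.

(2·a+3·q)·(2·a-3·q)·(4·a^2+9·q^2)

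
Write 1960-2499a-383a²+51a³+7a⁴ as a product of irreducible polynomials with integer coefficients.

(7a-5)(a+7)(a+8)(a-7)

Among the possible rational roots, a = 7 is a root, so (a-7) is a factor; dividing leaves 7a³+100a²+317a-280.
Next, a = -8 is a root, so (a+8) is a factor; dividing leaves 7a²+44a-35.
The remaining quadratic factors as (a+7)(7a-5).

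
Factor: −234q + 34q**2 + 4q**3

Pull out the common factor 2q, then factor the remaining trinomial.

2q(2q − 9)(q + 13)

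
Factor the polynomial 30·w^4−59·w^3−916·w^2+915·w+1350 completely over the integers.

(5·w−9)·(6·w+5)·(w+5)·(w−6)

Testing divisors of the constant over divisors of the leading coefficient, w = −5 is a root, giving the factor (w+5) and quotient 30·w^3−209·w^2+129·w+270.
Continuing, w = 9/5 is a root, so (5·w−9) is a factor; dividing leaves 6·w^2−31·w−30.
The remaining quadratic factors as (6·w+5)(w−6).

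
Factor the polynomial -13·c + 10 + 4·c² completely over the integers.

Need a pair with product 4·10 = 40 and sum -13: that's -5 and -8.
Split the middle term: 4·c² - 5·c - 8·c + 10 = c·(4·c - 5) - 2·(4·c - 5).

(4·c - 5)·(c - 2)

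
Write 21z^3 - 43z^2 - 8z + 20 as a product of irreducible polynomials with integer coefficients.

Testing divisors of the constant over divisors of the leading coefficient, z = -2/3 is a root, giving the factor (3z + 2) and quotient 7z^2 - 19z + 10.
The remaining quadratic factors as (7z - 5)(z - 2).

(3z + 2)(7z - 5)(z - 2)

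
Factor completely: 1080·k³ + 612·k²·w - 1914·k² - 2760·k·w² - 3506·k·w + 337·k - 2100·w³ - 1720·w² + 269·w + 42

Group: 10·k·(108·k² - 90·k·w - 159·k - 150·w² - 155·w - 14) + (14·w - 3)·(108·k² - 90·k·w - 159·k - 150·w² - 155·w - 14); both groups contain (108·k² - 90·k·w - 159·k - 150·w² - 155·w - 14), so (10·k + 14·w - 3) is a factor with cofactor 108·k² - 90·k·w - 159·k - 150·w² - 155·w - 14.
The cofactor groups again: 108·k² - 90·k·w - 159·k - 150·w² - 155·w - 14 = 9·k·(12·k + 10·w + 1) + (-15·w - 14)·(12·k + 10·w + 1); both groups contain (12·k + 10·w + 1), giving (9·k - 15·w - 14)·(12·k + 10·w + 1).

(10·k + 14·w - 3)·(12·k + 10·w + 1)·(9·k - 15·w - 14)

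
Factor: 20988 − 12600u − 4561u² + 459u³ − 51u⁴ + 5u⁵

(5u − 6)(u + 3)(u − 11)(u² − u + 106)

Trying the rational-root candidates, u = 11 is a root, giving the factor (u − 11) and quotient 5u⁴ + 4u³ + 503u² + 972u − 1908.
Continuing, u = −3 is a root, giving the factor (u + 3) and quotient 5u³ − 11u² + 536u − 636.
Continuing, u = 6/5 is a root, so (5u − 6) is a factor; dividing leaves u² − u + 106.
The quadratic u² − u + 106 has discriminant −423 < 0 and is irreducible over ℤ.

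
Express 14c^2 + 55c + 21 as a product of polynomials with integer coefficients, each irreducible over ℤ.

Need a pair with product 14·21 = 294 and sum 55: that's 6 and 49.
Split the middle term: 14c^2 + 6c + 49c + 21 = 2c(7c + 3) + 7(7c + 3).

(2c + 7)(7c + 3)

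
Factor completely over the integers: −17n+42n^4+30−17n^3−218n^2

(2n−5)(3n−1)(7n+3)(n+2)

Among the possible rational roots, n = −3/7 is a root, so (7n+3) divides it; the quotient is 6n^3−5n^2−29n+10.
Next, n = 1/3 is a root, so (3n−1) is a factor; dividing leaves 2n^2−n−10.
The remaining quadratic factors as (2n−5)(n+2).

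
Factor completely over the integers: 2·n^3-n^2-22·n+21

(2·n+7)·(n-1)·(n-3)

Trying the rational-root candidates, n = 1 is a root, so (n-1) divides it; the quotient is 2·n^2+n-21.
The remaining quadratic factors as (n-3)(2·n+7).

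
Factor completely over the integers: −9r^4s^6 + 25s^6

−s^6(3r^2 + 5)(3r^2 − 5)

Pull out the common factor s^6, leaving −9r^4 + 25.
Recognize a difference of squares with the parts 5 and 3r^2.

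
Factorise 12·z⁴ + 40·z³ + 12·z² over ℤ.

Pull out the common factor 4·z², then factor the remaining trinomial.

4·z²·(3·z + 1)·(z + 3)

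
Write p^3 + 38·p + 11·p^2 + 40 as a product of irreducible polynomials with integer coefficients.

(p + 2)·(p + 4)·(p + 5)

By the rational root theorem, p = −5 is a root, giving the factor (p + 5) and quotient p^2 + 6·p + 8.
The remaining quadratic factors as (p + 4)(p + 2).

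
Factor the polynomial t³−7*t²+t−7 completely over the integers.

(t−7)*(t²+1)

Group as (t³+t) + (−7*t²−7) = t*(t²+1) − 7*(t²+1).
Both groups share the factor (t²+1).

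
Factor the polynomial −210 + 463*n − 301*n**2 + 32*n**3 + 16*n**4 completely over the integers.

By the rational root theorem, n = 7/4 is a root, so (4*n − 7) is a factor; dividing leaves 4*n**3 + 15*n**2 − 49*n + 30.
Continuing, n = 1 is a root, so (n − 1) divides it; the quotient is 4*n**2 + 19*n − 30.
The remaining quadratic factors as (n + 6)(4*n − 5).

(4*n − 5)*(4*n − 7)*(n + 6)*(n − 1)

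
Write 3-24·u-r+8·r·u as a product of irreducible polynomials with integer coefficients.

(8·u-1)·(r-3)

Group as (8·r·u-r) + (-24·u+3) = r·(8·u-1) - 3·(8·u-1).
Both groups share the factor (8·u-1).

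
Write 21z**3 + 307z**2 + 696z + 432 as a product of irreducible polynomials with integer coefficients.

(3z + 4)(7z + 9)(z + 12)

Trying the rational-root candidates, z = −9/7 is a root, so (7z + 9) is a factor; dividing leaves 3z**2 + 40z + 48.
The remaining quadratic factors as (3z + 4)(z + 12).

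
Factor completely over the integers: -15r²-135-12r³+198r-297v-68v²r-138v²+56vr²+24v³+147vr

(2v-3r-15)(4v-4r+3)(3v-r+3)

Group: 3v(8v²-20vr-54v+12r²+51r-45) + (-r+3)(8v²-20vr-54v+12r²+51r-45); both groups contain (8v²-20vr-54v+12r²+51r-45), so (3v-r+3) is a factor with cofactor 8v²-20vr-54v+12r²+51r-45.
The cofactor groups again: 8v²-20vr-54v+12r²+51r-45 = 2v(4v-4r+3) + (-3r-15)(4v-4r+3); both groups contain (4v-4r+3), giving (2v-3r-15)(4v-4r+3).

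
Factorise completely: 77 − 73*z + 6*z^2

Need a pair with product 6·77 = 462 and sum −73: that's −7 and −66.
Split the middle term: 6*z^2 − 7*z − 66*z + 77 = z*(6*z − 7) − 11*(6*z − 7).

(6*z − 7)*(z − 11)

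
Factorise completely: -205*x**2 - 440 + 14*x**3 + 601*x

(2*x - 5)*(7*x - 8)*(x - 11)

By the rational root theorem, x = 11 is a root, giving the factor (x - 11) and quotient 14*x**2 - 51*x + 40.
The remaining quadratic factors as (2*x - 5)(7*x - 8).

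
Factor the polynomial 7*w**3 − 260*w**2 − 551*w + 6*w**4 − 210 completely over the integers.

(2*w + 1)*(3*w + 5)*(w + 6)*(w − 7)

Among the possible rational roots, w = 7 is a root, giving the factor (w − 7) and quotient 6*w**3 + 49*w**2 + 83*w + 30.
Next, w = −1/2 is a root, giving the factor (2*w + 1) and quotient 3*w**2 + 23*w + 30.
The remaining quadratic factors as (w + 6)(3*w + 5).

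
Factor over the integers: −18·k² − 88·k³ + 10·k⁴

Pull out the common factor 2·k², then factor the remaining trinomial.

2·k²·(5·k + 1)·(k − 9)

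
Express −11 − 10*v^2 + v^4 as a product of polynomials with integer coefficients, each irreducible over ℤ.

Substitute u = v^2 to get a quadratic in u, then factor.
v^2 − 11 is irreducible over ℤ (11 is not a perfect square).
v^2 + 1 is irreducible over ℤ (sum of squares).

(v^2 + 1)*(v^2 − 11)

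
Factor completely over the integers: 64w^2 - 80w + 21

(8w - 3)(8w - 7)

Need a pair with product 64·21 = 1344 and sum -80: that's -56 and -24.
Split the middle term: 64w^2 - 56w - 24w + 21 = 8w(8w - 7) - 3(8w - 7).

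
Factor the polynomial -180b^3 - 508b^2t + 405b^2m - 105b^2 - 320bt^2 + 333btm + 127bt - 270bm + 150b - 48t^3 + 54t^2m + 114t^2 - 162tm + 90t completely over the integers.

-(4b + 8t - 9m + 5)(5b + 3t)(9b + 2t - 6)

Group: 5b(-36b^2 - 80bt + 81bm - 21b - 16t^2 + 18tm + 38t - 54m + 30) + 3t(-36b^2 - 80bt + 81bm - 21b - 16t^2 + 18tm + 38t - 54m + 30); both groups contain (-36b^2 - 80bt + 81bm - 21b - 16t^2 + 18tm + 38t - 54m + 30), so (5b + 3t) is a factor with cofactor -36b^2 - 80bt + 81bm - 21b - 16t^2 + 18tm + 38t - 54m + 30.
The cofactor groups again: -36b^2 - 80bt + 81bm - 21b - 16t^2 + 18tm + 38t - 54m + 30 = -9b(4b + 8t - 9m + 5) + (-2t + 6)(4b + 8t - 9m + 5); both groups contain (4b + 8t - 9m + 5), giving -(9b + 2t - 6)(4b + 8t - 9m + 5).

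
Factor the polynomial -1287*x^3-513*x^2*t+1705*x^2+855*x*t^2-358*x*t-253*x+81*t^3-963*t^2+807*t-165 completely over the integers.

-(13*x-9*t+3)*(9*x+9*t-5)*(11*x+t-11)

Group: 11*x*(-117*x^2-36*x*t+38*x+81*t^2-72*t+15) + (t-11)*(-117*x^2-36*x*t+38*x+81*t^2-72*t+15); both groups contain (-117*x^2-36*x*t+38*x+81*t^2-72*t+15), so (11*x+t-11) is a factor with cofactor -117*x^2-36*x*t+38*x+81*t^2-72*t+15.
The cofactor groups again: -117*x^2-36*x*t+38*x+81*t^2-72*t+15 = -9*x*(13*x-9*t+3) + (-9*t+5)*(13*x-9*t+3); both groups contain (13*x-9*t+3), giving -(9*x+9*t-5)*(13*x-9*t+3).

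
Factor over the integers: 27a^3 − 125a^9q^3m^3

Every term has a factor of a^3; factoring it out leaves −125a^6q^3m^3 + 27.
Recognize a difference of cubes with the parts 3 and 5a^2qm.

−a^3(5a^2qm − 3)(25a^4q^2m^2 + 15a^2qm + 9)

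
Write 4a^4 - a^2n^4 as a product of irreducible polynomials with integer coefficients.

Factor out a^2 first: what remains is 4a^2 - n^4.
Recognize a difference of squares with the parts 2a and n^2.

a^2(2a + n^2)(2a - n^2)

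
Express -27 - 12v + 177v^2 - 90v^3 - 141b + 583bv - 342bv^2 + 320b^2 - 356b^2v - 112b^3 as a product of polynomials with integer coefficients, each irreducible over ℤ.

-(4b + 5v - 9)(4b + 6v - 3)(7b + 3v + 1)

Group: 7b(-16b^2 - 44bv + 48b - 30v^2 + 69v - 27) + (3v + 1)(-16b^2 - 44bv + 48b - 30v^2 + 69v - 27); both groups contain (-16b^2 - 44bv + 48b - 30v^2 + 69v - 27), so (7b + 3v + 1) is a factor with cofactor -16b^2 - 44bv + 48b - 30v^2 + 69v - 27.
The cofactor groups again: -16b^2 - 44bv + 48b - 30v^2 + 69v - 27 = -4b(4b + 5v - 9) + (-6v + 3)(4b + 5v - 9); both groups contain (4b + 5v - 9), giving -(4b + 6v - 3)(4b + 5v - 9).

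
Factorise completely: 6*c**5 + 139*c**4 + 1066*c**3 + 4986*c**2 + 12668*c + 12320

(2*c + 5)*(3*c + 8)*(c + 14)*(c**2 + 4*c + 22)

Testing divisors of the constant over divisors of the leading coefficient, c = −8/3 is a root, so (3*c + 8) is a factor; dividing leaves 2*c**4 + 41*c**3 + 246*c**2 + 1006*c + 1540.
Then c = −14 is a root, so (c + 14) divides it; the quotient is 2*c**3 + 13*c**2 + 64*c + 110.
Continuing, c = −5/2 is a root, so (2*c + 5) is a factor; dividing leaves c**2 + 4*c + 22.
The quadratic c**2 + 4*c + 22 has discriminant −72 < 0 and is irreducible over ℤ.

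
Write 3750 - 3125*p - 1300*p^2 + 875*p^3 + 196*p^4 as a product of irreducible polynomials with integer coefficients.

(4*p - 5)*(7*p + 15)*(7*p - 10)*(p + 5)

By the rational root theorem, p = 5/4 is a root, giving the factor (4*p - 5) and quotient 49*p^3 + 280*p^2 + 25*p - 750.
Then p = 10/7 is a root, giving the factor (7*p - 10) and quotient 7*p^2 + 50*p + 75.
The remaining quadratic factors as (p + 5)(7*p + 15).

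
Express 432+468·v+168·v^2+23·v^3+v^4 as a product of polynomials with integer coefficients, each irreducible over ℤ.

Among the possible rational roots, v = -12 is a root, so (v+12) divides it; the quotient is v^3+11·v^2+36·v+36.
Then v = -3 is a root, giving the factor (v+3) and quotient v^2+8·v+12.
The remaining quadratic factors as (v+2)(v+6).

(v+12)·(v+2)·(v+3)·(v+6)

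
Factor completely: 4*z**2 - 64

Pull out the common factor 4; z**2 - 16 is a difference of squares.

4*(z + 4)*(z - 4)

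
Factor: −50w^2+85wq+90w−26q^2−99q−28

−(10w−13q−4)(5w−2q−7)

Group: −5w(10w−13q−4) + (2q+7)(10w−13q−4); both groups contain (10w−13q−4).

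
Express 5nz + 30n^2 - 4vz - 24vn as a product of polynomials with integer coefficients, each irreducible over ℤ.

-(4v - 5n)(6n + z)

Group: -6n(4v - 5n) - z(4v - 5n); both groups contain (4v - 5n).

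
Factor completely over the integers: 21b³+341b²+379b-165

(3b-1)(7b+11)(b+15)

Trying the rational-root candidates, b = 1/3 is a root, giving the factor (3b-1) and quotient 7b²+116b+165.
The remaining quadratic factors as (b+15)(7b+11).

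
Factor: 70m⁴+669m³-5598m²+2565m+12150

By the rational root theorem, m = 9/2 is a root, so (2m-9) divides it; the quotient is 35m³+492m²-585m-1350.
Next, m = -6/5 is a root, giving the factor (5m+6) and quotient 7m²+90m-225.
The remaining quadratic factors as (7m-15)(m+15).

(2m-9)(5m+6)(7m-15)(m+15)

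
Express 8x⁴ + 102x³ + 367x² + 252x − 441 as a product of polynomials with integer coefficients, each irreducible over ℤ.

Among the possible rational roots, x = 3/4 is a root, so (4x − 3) divides it; the quotient is 2x³ + 27x² + 112x + 147.
Then x = −7 is a root, so (x + 7) divides it; the quotient is 2x² + 13x + 21.
The remaining quadratic factors as (2x + 7)(x + 3).

(2x + 7)(4x − 3)(x + 3)(x + 7)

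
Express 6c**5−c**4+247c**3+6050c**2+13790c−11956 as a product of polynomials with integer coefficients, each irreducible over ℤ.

(2c+7)(3c−2)(c+7)(c**2−10c+122)

Trying the rational-root candidates, c = 2/3 is a root, so (3c−2) divides it; the quotient is 2c**4+c**3+83c**2+2072c+5978.
Next, c = −7 is a root, so (c+7) divides it; the quotient is 2c**3−13c**2+174c+854.
Then c = −7/2 is a root, so (2c+7) is a factor; dividing leaves c**2−10c+122.
The quadratic c**2−10c+122 has discriminant −388 < 0 and is irreducible over ℤ.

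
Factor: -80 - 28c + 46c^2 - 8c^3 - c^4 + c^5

Trying the rational-root candidates, c = -1 is a root, so (c + 1) is a factor; dividing leaves c^4 - 2c^3 - 6c^2 + 52c - 80.
Continuing, c = 2 is a root, giving the factor (c - 2) and quotient c^3 - 6c + 40.
Then c = -4 is a root, so (c + 4) divides it; the quotient is c^2 - 4c + 10.
The quadratic c^2 - 4c + 10 has discriminant -24 < 0 and is irreducible over ℤ.

(c + 1)(c + 4)(c - 2)(c^2 - 4c + 10)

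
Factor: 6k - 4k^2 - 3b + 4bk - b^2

-(b - 2k)(b - 2k + 3)

Group: -b(b - 2k) + (2k - 3)(b - 2k); both groups contain (b - 2k).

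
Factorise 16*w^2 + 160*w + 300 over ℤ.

4*(2*w + 15)*(2*w + 5)

Pull out the common factor 4, then factor the remaining trinomial.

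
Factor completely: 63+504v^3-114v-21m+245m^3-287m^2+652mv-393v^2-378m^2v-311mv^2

(5m-7v-3)(7m+8v-7)(7m-9v+3)

Group: 7m(35m^2-9mv-56m-56v^2+25v+21) + (-9v+3)(35m^2-9mv-56m-56v^2+25v+21); both groups contain (35m^2-9mv-56m-56v^2+25v+21), so (7m-9v+3) is a factor with cofactor 35m^2-9mv-56m-56v^2+25v+21.
The cofactor groups again: 35m^2-9mv-56m-56v^2+25v+21 = 5m(7m+8v-7) + (-7v-3)(7m+8v-7); both groups contain (7m+8v-7), giving (5m-7v-3)(7m+8v-7).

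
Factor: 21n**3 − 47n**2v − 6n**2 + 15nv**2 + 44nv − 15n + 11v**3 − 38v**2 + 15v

(3n + v − 3)(7n − 11v + 5)(n − v)

Group: 7n(3n**2 − 2nv − 3n − v**2 + 3v) + (−11v + 5)(3n**2 − 2nv − 3n − v**2 + 3v); both groups contain (3n**2 − 2nv − 3n − v**2 + 3v), so (7n − 11v + 5) is a factor with cofactor 3n**2 − 2nv − 3n − v**2 + 3v.
The cofactor groups again: 3n**2 − 2nv − 3n − v**2 + 3v = 3n(n − v) + (v − 3)(n − v); both groups contain (n − v), giving (3n + v − 3)(n − v).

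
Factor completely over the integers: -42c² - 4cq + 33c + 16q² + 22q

-(14c - 8q - 11)(3c + 2q)

Group: -14c(3c + 2q) + (8q + 11)(3c + 2q); both groups contain (3c + 2q).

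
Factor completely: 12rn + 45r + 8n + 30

Group as (12rn + 45r) + (8n + 30) = 3r(4n + 15) + 2(4n + 15).
Both groups share the factor (4n + 15).

(3r + 2)(4n + 15)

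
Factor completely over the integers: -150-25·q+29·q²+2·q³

(2·q-5)·(q+15)·(q+2)

By the rational root theorem, q = 5/2 is a root, giving the factor (2·q-5) and quotient q²+17·q+30.
The remaining quadratic factors as (q+2)(q+15).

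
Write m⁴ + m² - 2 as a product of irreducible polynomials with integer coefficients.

(m + 1)·(m - 1)·(m² + 2)

Substitute u = m² to get a quadratic in u, then factor.
m² - 1 is a difference of squares.
m² + 2 is irreducible over ℤ (always positive, so no real roots).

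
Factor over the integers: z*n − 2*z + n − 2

(n − 2)*(z + 1)

Group as (z*n − 2*z) + (n − 2) = z*(n − 2) + (n − 2).
Both groups share the factor (n − 2).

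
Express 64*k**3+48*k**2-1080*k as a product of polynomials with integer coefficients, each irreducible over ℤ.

Pull out the common factor 8*k, then factor the remaining trinomial.

8*k*(2*k+9)*(4*k-15)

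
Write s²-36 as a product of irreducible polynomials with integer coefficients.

Two integers with product -36 and sum 0 are -6 and 6.

(s+6)(s-6)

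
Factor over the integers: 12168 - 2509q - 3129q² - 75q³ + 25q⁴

(5q + 13)(5q - 8)(q + 9)(q - 13)

By the rational root theorem, q = -13/5 is a root, giving the factor (5q + 13) and quotient 5q³ - 28q² - 553q + 936.
Next, q = 8/5 is a root, so (5q - 8) divides it; the quotient is q² - 4q - 117.
The remaining quadratic factors as (q + 9)(q - 13).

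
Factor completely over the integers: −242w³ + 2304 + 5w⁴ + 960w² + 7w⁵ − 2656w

(7w − 9)(w + 8)(w − 4)(w² − 2w + 8)

Testing divisors of the constant over divisors of the leading coefficient, w = −8 is a root, giving the factor (w + 8) and quotient 7w⁴ − 51w³ + 166w² − 368w + 288.
Next, w = 4 is a root, giving the factor (w − 4) and quotient 7w³ − 23w² + 74w − 72.
Continuing, w = 9/7 is a root, giving the factor (7w − 9) and quotient w² − 2w + 8.
The quadratic w² − 2w + 8 has discriminant −28 < 0 and is irreducible over ℤ.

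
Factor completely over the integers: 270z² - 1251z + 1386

9(5z - 14)(6z - 11)

Pull out the common factor 9, then factor the remaining trinomial.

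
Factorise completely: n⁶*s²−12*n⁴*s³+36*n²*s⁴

n²*s²*(n²−6*s)²

Factor out n²*s² first: what remains is n⁴−12*n²*s+36*s².
Recognize a perfect-square trinomial with the parts 6*s and n².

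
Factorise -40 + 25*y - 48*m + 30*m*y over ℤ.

(5*y - 8)*(6*m + 5)

Group as (30*m*y - 48*m) + (25*y - 40) = 6*m*(5*y - 8) + 5*(5*y - 8).
Both groups share the factor (5*y - 8).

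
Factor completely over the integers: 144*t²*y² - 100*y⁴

4*y²*(6*t + 5*y)*(6*t - 5*y)

Every term has a factor of 4*y². Then 36*t² - 25*y² = (6*t)² − (5*y)².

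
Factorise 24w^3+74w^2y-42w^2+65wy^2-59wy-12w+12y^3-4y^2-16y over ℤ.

Group: 2w(12w^2+19wy+3w+4y^2+4y) + (3y-4)(12w^2+19wy+3w+4y^2+4y); both groups contain (12w^2+19wy+3w+4y^2+4y), so (2w+3y-4) is a factor with cofactor 12w^2+19wy+3w+4y^2+4y.
The cofactor groups again: 12w^2+19wy+3w+4y^2+4y = 4w(3w+4y) + (y+1)(3w+4y); both groups contain (3w+4y), giving (4w+y+1)(3w+4y).

(2w+3y-4)(3w+4y)(4w+y+1)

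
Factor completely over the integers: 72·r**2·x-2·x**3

2·x·(6·r+x)·(6·r-x)

Pull out the common factor 2·x; 36·r**2-x**2 is a difference of squares.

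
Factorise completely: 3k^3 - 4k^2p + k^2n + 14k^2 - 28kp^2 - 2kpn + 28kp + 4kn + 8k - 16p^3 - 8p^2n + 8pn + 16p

(3k + 2p + n + 2)(k + 2p)(k - 4p + 4)

Group: k(3k^2 - 10kp + kn + 14k - 8p^2 - 4pn + 4n + 8) + 2p(3k^2 - 10kp + kn + 14k - 8p^2 - 4pn + 4n + 8); both groups contain (3k^2 - 10kp + kn + 14k - 8p^2 - 4pn + 4n + 8), so (k + 2p) is a factor with cofactor 3k^2 - 10kp + kn + 14k - 8p^2 - 4pn + 4n + 8.
The cofactor groups again: 3k^2 - 10kp + kn + 14k - 8p^2 - 4pn + 4n + 8 = k(3k + 2p + n + 2) + (-4p + 4)(3k + 2p + n + 2); both groups contain (3k + 2p + n + 2), giving (k - 4p + 4)(3k + 2p + n + 2).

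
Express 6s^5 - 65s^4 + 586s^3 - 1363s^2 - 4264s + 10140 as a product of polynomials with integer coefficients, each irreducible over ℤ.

Among the possible rational roots, s = 2 is a root, giving the factor (s - 2) and quotient 6s^4 - 53s^3 + 480s^2 - 403s - 5070.
Next, s = -5/2 is a root, so (2s + 5) divides it; the quotient is 3s^3 - 34s^2 + 325s - 1014.
Next, s = 13/3 is a root, so (3s - 13) is a factor; dividing leaves s^2 - 7s + 78.
The quadratic s^2 - 7s + 78 has discriminant -263 < 0 and is irreducible over ℤ.

(2s + 5)(3s - 13)(s - 2)(s^2 - 7s + 78)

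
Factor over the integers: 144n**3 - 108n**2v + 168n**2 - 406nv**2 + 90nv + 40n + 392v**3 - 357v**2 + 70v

Group: 6n(24n**2 + 14nv + 8n - 49v**2 + 14v) + (-8v + 5)(24n**2 + 14nv + 8n - 49v**2 + 14v); both groups contain (24n**2 + 14nv + 8n - 49v**2 + 14v), so (6n - 8v + 5) is a factor with cofactor 24n**2 + 14nv + 8n - 49v**2 + 14v.
The cofactor groups again: 24n**2 + 14nv + 8n - 49v**2 + 14v = 4n(6n - 7v + 2) + 7v(6n - 7v + 2); both groups contain (6n - 7v + 2), giving (4n + 7v)(6n - 7v + 2).

(4n + 7v)(6n - 7v + 2)(6n - 8v + 5)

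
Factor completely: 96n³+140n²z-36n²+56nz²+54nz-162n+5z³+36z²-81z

(2n+z)(6n+5z-9)(8n+z+9)

Group: 6n(16n²+10nz+18n+z²+9z) + (5z-9)(16n²+10nz+18n+z²+9z); both groups contain (16n²+10nz+18n+z²+9z), so (6n+5z-9) is a factor with cofactor 16n²+10nz+18n+z²+9z.
The cofactor groups again: 16n²+10nz+18n+z²+9z = 2n(8n+z+9) + z(8n+z+9); both groups contain (8n+z+9), giving (2n+z)(8n+z+9).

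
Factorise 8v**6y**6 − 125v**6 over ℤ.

Pull out the common factor v**6, leaving 8y**6 − 125.
Recognize a difference of cubes with the parts 2y**2 and 5.

v**6(2y**2 − 5)(4y**4 + 10y**2 + 25)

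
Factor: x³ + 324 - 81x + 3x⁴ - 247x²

Among the possible rational roots, x = 1 is a root, so (x - 1) is a factor; dividing leaves 3x³ + 4x² - 243x - 324.
Next, x = -9 is a root, giving the factor (x + 9) and quotient 3x² - 23x - 36.
The remaining quadratic factors as (3x + 4)(x - 9).

(3x + 4)(x + 9)(x - 1)(x - 9)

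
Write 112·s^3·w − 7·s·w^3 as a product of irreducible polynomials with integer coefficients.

7·s·w·(4·s + w)·(4·s − w)

Pull out the common factor 7·s·w; 16·s^2 − w^2 is a difference of squares.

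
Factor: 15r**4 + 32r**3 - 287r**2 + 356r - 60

Testing divisors of the constant over divisors of the leading coefficient, r = 2 is a root, so (r - 2) divides it; the quotient is 15r**3 + 62r**2 - 163r + 30.
Next, r = 5/3 is a root, so (3r - 5) is a factor; dividing leaves 5r**2 + 29r - 6.
The remaining quadratic factors as (5r - 1)(r + 6).

(3r - 5)(5r - 1)(r + 6)(r - 2)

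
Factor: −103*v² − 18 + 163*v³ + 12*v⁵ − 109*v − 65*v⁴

(3*v + 1)*(4*v + 1)*(v − 2)*(v² − 4*v + 9)

By the rational root theorem, v = 2 is a root, giving the factor (v − 2) and quotient 12*v⁴ − 41*v³ + 81*v² + 59*v + 9.
Continuing, v = −1/3 is a root, so (3*v + 1) divides it; the quotient is 4*v³ − 15*v² + 32*v + 9.
Then v = −1/4 is a root, giving the factor (4*v + 1) and quotient v² − 4*v + 9.
The quadratic v² − 4*v + 9 has discriminant −20 < 0 and is irreducible over ℤ.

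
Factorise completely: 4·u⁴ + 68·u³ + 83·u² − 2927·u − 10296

Testing divisors of the constant over divisors of the leading coefficient, u = −8 is a root, giving the factor (u + 8) and quotient 4·u³ + 36·u² − 205·u − 1287.
Then u = 13/2 is a root, so (2·u − 13) is a factor; dividing leaves 2·u² + 31·u + 99.
The remaining quadratic factors as (2·u + 9)(u + 11).

(2·u + 9)·(2·u − 13)·(u + 11)·(u + 8)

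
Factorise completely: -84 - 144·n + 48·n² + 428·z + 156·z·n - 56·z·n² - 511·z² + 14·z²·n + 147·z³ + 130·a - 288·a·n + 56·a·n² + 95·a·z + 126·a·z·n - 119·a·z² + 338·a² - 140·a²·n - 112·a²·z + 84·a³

Group: 2·a·(42·a² + 7·a·z - 28·a·n + 22·a - 49·z² + 28·z·n + 56·z - 24·n - 12) + (-3·z - 2·n + 7)·(42·a² + 7·a·z - 28·a·n + 22·a - 49·z² + 28·z·n + 56·z - 24·n - 12); both groups contain (42·a² + 7·a·z - 28·a·n + 22·a - 49·z² + 28·z·n + 56·z - 24·n - 12), so (2·a - 3·z - 2·n + 7) is a factor with cofactor 42·a² + 7·a·z - 28·a·n + 22·a - 49·z² + 28·z·n + 56·z - 24·n - 12.
The cofactor groups again: 42·a² + 7·a·z - 28·a·n + 22·a - 49·z² + 28·z·n + 56·z - 24·n - 12 = 7·a·(6·a + 7·z - 4·n - 2) + (-7·z + 6)·(6·a + 7·z - 4·n - 2); both groups contain (6·a + 7·z - 4·n - 2), giving (7·a - 7·z + 6)·(6·a + 7·z - 4·n - 2).

(2·a - 3·z - 2·n + 7)·(6·a + 7·z - 4·n - 2)·(7·a - 7·z + 6)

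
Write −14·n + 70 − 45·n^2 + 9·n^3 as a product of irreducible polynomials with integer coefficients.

(n − 5)·(9·n^2 − 14)

Group as (9·n^3 − 14·n) + (−45·n^2 + 70) = n·(9·n^2 − 14) − 5·(9·n^2 − 14).
Both groups share the factor (9·n^2 − 14).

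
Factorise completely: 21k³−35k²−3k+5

Group as (21k³−3k) + (−35k²+5) = 3k(7k²−1) − 5(7k²−1).
Both groups share the factor (7k²−1).

(3k−5)(7k²−1)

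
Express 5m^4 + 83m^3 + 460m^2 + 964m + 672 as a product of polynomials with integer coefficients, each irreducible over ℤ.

Testing divisors of the constant over divisors of the leading coefficient, m = -6 is a root, so (m + 6) divides it; the quotient is 5m^3 + 53m^2 + 142m + 112.
Continuing, m = -2 is a root, so (m + 2) is a factor; dividing leaves 5m^2 + 43m + 56.
The remaining quadratic factors as (5m + 8)(m + 7).

(5m + 8)(m + 2)(m + 6)(m + 7)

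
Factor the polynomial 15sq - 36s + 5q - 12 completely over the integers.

Group as (15sq - 36s) + (5q - 12) = 3s(5q - 12) + (5q - 12).
Both groups share the factor (5q - 12).

(3s + 1)(5q - 12)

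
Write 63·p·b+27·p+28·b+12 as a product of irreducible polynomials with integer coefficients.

(7·b+3)·(9·p+4)

Group as (63·p·b+27·p) + (28·b+12) = 9·p·(7·b+3) + 4·(7·b+3).
Both groups share the factor (7·b+3).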